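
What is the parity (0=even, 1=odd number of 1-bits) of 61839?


0b1111000110001111 has 10 ones => parity 0

0


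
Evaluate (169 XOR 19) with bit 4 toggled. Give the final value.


Step 1: 169 ^ 19 = 186
Step 2: 186 ^ (1 << 4) = 186 ^ 16 = 170

170


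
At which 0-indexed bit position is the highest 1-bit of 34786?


0b1000011111100010. Highest set bit at position 15

15


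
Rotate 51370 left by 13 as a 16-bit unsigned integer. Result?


Rotate 0b1100100010101010 left by 13 (16-bit) = 0b101100100010101 = 22805

22805


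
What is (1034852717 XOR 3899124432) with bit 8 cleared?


Step 1: 1034852717 ^ 3899124432 = 3586749373
Step 2: 3586749373 & ~(1 << 8) = 3586749117

3586749117


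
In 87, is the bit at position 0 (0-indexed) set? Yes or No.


0b1010111, bit 0 = 1. Yes

Yes


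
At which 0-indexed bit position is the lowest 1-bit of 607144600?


0b100100001100000100101010011000. Lowest set bit at position 3

3


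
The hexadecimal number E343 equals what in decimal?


E343 hex = 58179 decimal

58179


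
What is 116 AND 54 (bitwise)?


0b1110100 & 0b110110 = 0b110100 = 52

52


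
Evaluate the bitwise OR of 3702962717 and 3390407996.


0b11011100101101101011101000011101 | 0b11001010000101011000010100111100 = 0b11011110101101111011111100111101 = 3736583997

3736583997


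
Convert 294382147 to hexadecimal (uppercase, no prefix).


294382147 = 118BEA43 hex

118BEA43


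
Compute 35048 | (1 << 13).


35048 | (1 << 13) = 35048 | 8192 = 43240

43240


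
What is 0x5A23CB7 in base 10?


5A23CB7 hex = 94518455 decimal

94518455


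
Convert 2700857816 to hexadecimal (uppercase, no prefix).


2700857816 = A0FBD1D8 hex

A0FBD1D8


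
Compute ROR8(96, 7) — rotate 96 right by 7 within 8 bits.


Rotate 0b1100000 right by 7 (8-bit) = 0b11000000 = 192

192


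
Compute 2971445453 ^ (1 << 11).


2971445453 ^ (1 << 11) = 2971445453 ^ 2048 = 2971443405

2971443405


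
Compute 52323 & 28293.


0b1100110001100011 & 0b110111010000101 = 0b100110000000001 = 19457

19457


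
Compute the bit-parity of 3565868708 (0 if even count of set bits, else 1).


0b11010100100010101101011010100100 has 15 ones => parity 1

1


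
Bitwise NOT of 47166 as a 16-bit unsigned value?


~0b1011100000111110 = 0b100011111000001 = 18369 (16-bit unsigned)

18369


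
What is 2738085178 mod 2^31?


2738085178 & 2147483647 = 590601530

590601530


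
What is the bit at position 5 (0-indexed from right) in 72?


0b1001000, position 5 = 0

0


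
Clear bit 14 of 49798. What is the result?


49798 & ~(1 << 14) = 33414

33414


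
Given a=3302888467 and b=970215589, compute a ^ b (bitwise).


3302888467 ^ 970215589 = 4245308598

4245308598


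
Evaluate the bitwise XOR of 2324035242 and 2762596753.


0b10001010100001011111011010101010 ^ 0b10100100101010011110000110010001 = 0b101110001011000001011100111011 = 774641467

774641467


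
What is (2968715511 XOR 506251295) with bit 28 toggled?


Step 1: 2968715511 ^ 506251295 = 2933901544
Step 2: 2933901544 ^ (1 << 28) = 2933901544 ^ 268435456 = 3202337000

3202337000


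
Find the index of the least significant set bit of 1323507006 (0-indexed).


0b1001110111000110001110100111110. Lowest set bit at position 1

1


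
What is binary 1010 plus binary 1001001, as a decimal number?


1010 + 1001001 = 1010011 = 83

83


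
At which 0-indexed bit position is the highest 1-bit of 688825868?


0b101001000011101010011000001100. Highest set bit at position 29

29


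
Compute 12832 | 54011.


0b11001000100000 | 0b1101001011111011 = 0b1111001011111011 = 62203

62203


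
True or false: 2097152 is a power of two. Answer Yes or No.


0b1000000000000000000000. Only one bit set => Yes

Yes


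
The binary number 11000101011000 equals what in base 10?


11000101011000 in decimal = 12632

12632


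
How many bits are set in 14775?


0b11100110110111 has 10 set bits

10


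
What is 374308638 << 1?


0b10110010011110111111100011110 << 1 = 0b101100100111101111111000111100 = 748617276

748617276


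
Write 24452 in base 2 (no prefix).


24452 = 101111110000100 in binary

101111110000100


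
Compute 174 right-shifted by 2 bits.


0b10101110 >> 2 = 0b101011 = 43

43


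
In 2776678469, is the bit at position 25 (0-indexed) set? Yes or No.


0b10100101100000001100000001000101, bit 25 = 0. No

No


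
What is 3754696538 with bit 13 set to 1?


3754696538 | (1 << 13) = 3754696538 | 8192 = 3754704730

3754704730


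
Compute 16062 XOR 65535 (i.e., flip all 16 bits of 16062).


16062 ^ 65535 = 49473

49473


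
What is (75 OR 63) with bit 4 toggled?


Step 1: 75 | 63 = 127
Step 2: 127 ^ (1 << 4) = 127 ^ 16 = 111

111


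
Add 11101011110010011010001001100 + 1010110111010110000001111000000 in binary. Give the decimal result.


11101011110010011010001001100 + 1010110111010110000001111000000 = 1110100011001000011100000001100 = 1952725004

1952725004


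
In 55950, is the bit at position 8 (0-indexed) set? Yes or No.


0b1101101010001110, bit 8 = 0. No

No


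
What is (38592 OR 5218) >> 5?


Step 1: 38592 | 5218 = 38626
Step 2: 38626 >> 5 = 1207

1207


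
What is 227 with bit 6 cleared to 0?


227 & ~(1 << 6) = 163

163


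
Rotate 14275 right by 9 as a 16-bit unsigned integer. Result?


Rotate 0b11011111000011 right by 9 (16-bit) = 0b1110000110011011 = 57755

57755


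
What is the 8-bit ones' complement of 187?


187 ^ 255 = 68

68


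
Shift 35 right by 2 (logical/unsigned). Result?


0b100011 >> 2 = 0b1000 = 8

8


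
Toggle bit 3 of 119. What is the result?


119 ^ (1 << 3) = 119 ^ 8 = 127

127


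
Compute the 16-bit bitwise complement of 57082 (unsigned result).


~0b1101111011111010 = 0b10000100000101 = 8453 (16-bit unsigned)

8453


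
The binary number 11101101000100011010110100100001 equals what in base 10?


11101101000100011010110100100001 in decimal = 3977358625

3977358625


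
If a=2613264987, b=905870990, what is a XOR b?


2613264987 ^ 905870990 = 2923248853

2923248853


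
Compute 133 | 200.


0b10000101 | 0b11001000 = 0b11001101 = 205

205


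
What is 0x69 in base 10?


69 hex = 105 decimal

105


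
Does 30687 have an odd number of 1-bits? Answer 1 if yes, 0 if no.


0b111011111011111 has 13 ones => parity 1

1


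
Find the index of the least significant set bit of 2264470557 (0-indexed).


0b10000110111110010001010000011101. Lowest set bit at position 0

0


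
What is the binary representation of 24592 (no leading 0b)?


24592 = 110000000010000 in binary

110000000010000


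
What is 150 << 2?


0b10010110 << 2 = 0b1001011000 = 600

600


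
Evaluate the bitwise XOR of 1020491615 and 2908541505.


0b111100110100110111011101011111 ^ 0b10101101010111001101001001000001 = 0b10010001100011111010010100011110 = 2442110238

2442110238


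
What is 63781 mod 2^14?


63781 & 16383 = 14629

14629


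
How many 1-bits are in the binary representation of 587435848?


0b100011000000111000111101001000 has 12 set bits

12


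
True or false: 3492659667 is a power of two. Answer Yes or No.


0b11010000001011011100000111010011. Multiple bits set => No

No


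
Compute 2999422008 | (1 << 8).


2999422008 | (1 << 8) = 2999422008 | 256 = 2999422264

2999422264


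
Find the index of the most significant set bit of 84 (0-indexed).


0b1010100. Highest set bit at position 6

6


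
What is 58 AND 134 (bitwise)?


0b111010 & 0b10000110 = 0b10 = 2

2


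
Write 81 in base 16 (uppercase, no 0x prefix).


81 = 51 hex

51


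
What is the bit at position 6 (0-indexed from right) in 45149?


0b1011000001011101, position 6 = 1

1


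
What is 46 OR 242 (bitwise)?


0b101110 | 0b11110010 = 0b11111110 = 254

254


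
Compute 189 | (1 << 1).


189 | (1 << 1) = 189 | 2 = 191

191


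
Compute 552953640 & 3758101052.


0b100000111101010110011100101000 & 0b11100000000000000001001000111100 = 0b100000000000000000001000101000 = 536871464

536871464


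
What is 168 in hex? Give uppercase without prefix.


168 = A8 hex

A8


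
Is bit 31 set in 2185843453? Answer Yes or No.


0b10000010010010010101001011111101, bit 31 = 1. Yes

Yes


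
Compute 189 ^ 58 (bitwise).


0b10111101 ^ 0b111010 = 0b10000111 = 135

135


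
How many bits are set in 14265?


0b11011110111001 has 10 set bits

10


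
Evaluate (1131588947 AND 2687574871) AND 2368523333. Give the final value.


Step 1: 1131588947 & 2687574871 = 3154259
Step 2: 3154259 & 2368523333 = 2097217

2097217


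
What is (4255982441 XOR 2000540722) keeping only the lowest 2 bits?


Step 1: 4255982441 ^ 2000540722 = 2324756315
Step 2: 2324756315 & 3 = 3

3


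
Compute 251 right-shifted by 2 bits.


0b11111011 >> 2 = 0b111110 = 62

62


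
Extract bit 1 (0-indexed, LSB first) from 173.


0b10101101, position 1 = 0

0


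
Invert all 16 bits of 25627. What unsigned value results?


25627 ^ 65535 = 39908

39908


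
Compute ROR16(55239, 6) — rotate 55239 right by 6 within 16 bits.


Rotate 0b1101011111000111 right by 6 (16-bit) = 0b1111101011111 = 8031

8031


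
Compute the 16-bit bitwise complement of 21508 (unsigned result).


~0b101010000000100 = 0b1010101111111011 = 44027 (16-bit unsigned)

44027


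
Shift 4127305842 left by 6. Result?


0b11110110000000011011000001110010 << 6 = 0b11110110000000011011000001110010000000 = 264147573888

264147573888


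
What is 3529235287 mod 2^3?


3529235287 & 7 = 7

7


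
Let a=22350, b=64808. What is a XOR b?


22350 ^ 64808 = 43622

43622


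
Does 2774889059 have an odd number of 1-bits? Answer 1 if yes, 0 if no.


0b10100101011001010111001001100011 has 16 ones => parity 0

0


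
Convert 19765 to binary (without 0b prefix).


19765 = 100110100110101 in binary

100110100110101


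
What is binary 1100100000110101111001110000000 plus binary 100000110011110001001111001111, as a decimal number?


1100100000110101111001110000000 + 100000110011110001001111001111 = 10000100111010100000011101001111 = 2229929807

2229929807


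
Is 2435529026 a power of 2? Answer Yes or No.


0b10010001001010110011100101000010. Multiple bits set => No

No


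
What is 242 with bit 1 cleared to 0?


242 & ~(1 << 1) = 240

240


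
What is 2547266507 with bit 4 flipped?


2547266507 ^ (1 << 4) = 2547266507 ^ 16 = 2547266523

2547266523


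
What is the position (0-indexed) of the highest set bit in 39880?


0b1001101111001000. Highest set bit at position 15

15


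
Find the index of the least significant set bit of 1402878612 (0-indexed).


0b1010011100111100011101010010100. Lowest set bit at position 2

2


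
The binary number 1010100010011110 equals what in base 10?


1010100010011110 in decimal = 43166

43166


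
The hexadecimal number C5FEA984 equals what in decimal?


C5FEA984 hex = 3321801092 decimal

3321801092


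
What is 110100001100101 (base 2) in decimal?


110100001100101 in decimal = 26725

26725


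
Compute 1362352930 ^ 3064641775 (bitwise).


0b1010001001100111101101100100010 ^ 0b10110110101010101011100011101111 = 0b11100111100110010110001111001101 = 3885589453

3885589453


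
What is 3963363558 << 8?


0b11101100001111000010000011100110 << 8 = 0b1110110000111100001000001110011000000000 = 1014621070848

1014621070848


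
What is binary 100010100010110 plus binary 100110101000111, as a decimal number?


100010100010110 + 100110101000111 = 1001001001011101 = 37469

37469


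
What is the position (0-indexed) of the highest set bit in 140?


0b10001100. Highest set bit at position 7

7


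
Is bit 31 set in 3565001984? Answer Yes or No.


0b11010100011111011001110100000000, bit 31 = 1. Yes

Yes


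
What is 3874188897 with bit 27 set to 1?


3874188897 | (1 << 27) = 3874188897 | 134217728 = 4008406625

4008406625


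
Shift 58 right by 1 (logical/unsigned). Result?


0b111010 >> 1 = 0b11101 = 29

29


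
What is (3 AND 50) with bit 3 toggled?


Step 1: 3 & 50 = 2
Step 2: 2 ^ (1 << 3) = 2 ^ 8 = 10

10


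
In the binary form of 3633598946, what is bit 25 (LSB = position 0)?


0b11011000100101000101000111100010, position 25 = 0

0


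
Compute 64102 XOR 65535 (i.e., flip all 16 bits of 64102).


64102 ^ 65535 = 1433

1433


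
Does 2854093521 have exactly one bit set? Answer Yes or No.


0b10101010000111100000001011010001. Multiple bits set => No

No


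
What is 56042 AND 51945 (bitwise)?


0b1101101011101010 & 0b1100101011101001 = 0b1100101011101000 = 51944

51944


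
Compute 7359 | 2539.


0b1110010111111 | 0b100111101011 = 0b1110111111111 = 7679

7679


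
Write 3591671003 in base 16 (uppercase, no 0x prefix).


3591671003 = D6148CDB hex

D6148CDB


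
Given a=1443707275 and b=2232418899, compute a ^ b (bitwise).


1443707275 ^ 2232418899 = 3541908440

3541908440


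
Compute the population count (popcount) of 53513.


0b1101000100001001 has 6 set bits

6


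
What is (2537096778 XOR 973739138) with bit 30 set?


Step 1: 2537096778 ^ 973739138 = 2905805512
Step 2: 2905805512 | (1 << 30) = 2905805512 | 1073741824 = 3979547336

3979547336


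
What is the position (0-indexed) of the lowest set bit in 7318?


0b1110010010110. Lowest set bit at position 1

1


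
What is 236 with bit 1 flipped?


236 ^ (1 << 1) = 236 ^ 2 = 238

238


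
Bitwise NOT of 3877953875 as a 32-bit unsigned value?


~0b11100111001001001110000101010011 = 0b11000110110110001111010101100 = 417013420 (32-bit unsigned)

417013420


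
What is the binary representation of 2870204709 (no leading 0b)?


2870204709 = 10101011000100111101100100100101 in binary

10101011000100111101100100100101


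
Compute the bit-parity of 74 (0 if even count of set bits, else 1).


0b1001010 has 3 ones => parity 1

1


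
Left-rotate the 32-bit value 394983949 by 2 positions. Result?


Rotate 0b10111100010101111101000001101 left by 2 (32-bit) = 0b1011110001010111110100000110100 = 1579935796

1579935796


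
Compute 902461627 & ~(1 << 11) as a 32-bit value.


902461627 & ~(1 << 11) = 902459579

902459579


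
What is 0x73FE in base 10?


73FE hex = 29694 decimal

29694


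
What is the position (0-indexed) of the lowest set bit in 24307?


0b101111011110011. Lowest set bit at position 0

0


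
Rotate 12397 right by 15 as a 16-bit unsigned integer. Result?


Rotate 0b11000001101101 right by 15 (16-bit) = 0b110000011011010 = 24794

24794


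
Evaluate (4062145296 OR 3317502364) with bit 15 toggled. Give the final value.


Step 1: 4062145296 | 3317502364 = 4156521372
Step 2: 4156521372 ^ (1 << 15) = 4156521372 ^ 32768 = 4156554140

4156554140


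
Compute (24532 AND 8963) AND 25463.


Step 1: 24532 & 8963 = 768
Step 2: 768 & 25463 = 768

768


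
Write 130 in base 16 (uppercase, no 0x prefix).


130 = 82 hex

82


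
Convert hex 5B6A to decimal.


5B6A hex = 23402 decimal

23402


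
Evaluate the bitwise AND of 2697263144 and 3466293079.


0b10100000110001001111100000101000 & 0b11001110100110110110111101010111 = 0b10000000100000000110100000000000 = 2155898880

2155898880


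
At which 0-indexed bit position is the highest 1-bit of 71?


0b1000111. Highest set bit at position 6

6


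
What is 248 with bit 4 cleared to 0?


248 & ~(1 << 4) = 232

232


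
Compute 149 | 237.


0b10010101 | 0b11101101 = 0b11111101 = 253

253


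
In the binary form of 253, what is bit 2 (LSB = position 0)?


0b11111101, position 2 = 1

1


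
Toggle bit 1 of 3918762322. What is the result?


3918762322 ^ (1 << 1) = 3918762322 ^ 2 = 3918762320

3918762320


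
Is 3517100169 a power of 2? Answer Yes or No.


0b11010001101000101011000010001001. Multiple bits set => No

No


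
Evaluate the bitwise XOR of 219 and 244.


0b11011011 ^ 0b11110100 = 0b101111 = 47

47


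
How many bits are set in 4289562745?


0b11111111101011011000100001111001 has 20 set bits

20


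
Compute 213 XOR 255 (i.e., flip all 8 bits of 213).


213 ^ 255 = 42

42


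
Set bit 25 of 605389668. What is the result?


605389668 | (1 << 25) = 605389668 | 33554432 = 638944100

638944100


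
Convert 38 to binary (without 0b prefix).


38 = 100110 in binary

100110


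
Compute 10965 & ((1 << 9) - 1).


10965 & 511 = 213

213


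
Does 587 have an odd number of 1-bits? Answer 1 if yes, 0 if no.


0b1001001011 has 5 ones => parity 1

1


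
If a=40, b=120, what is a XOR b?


40 ^ 120 = 80

80


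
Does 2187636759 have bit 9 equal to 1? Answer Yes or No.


0b10000010011001001011000000010111, bit 9 = 0. No

No


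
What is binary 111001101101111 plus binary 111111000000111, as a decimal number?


111001101101111 + 111111000000111 = 1111000101110110 = 61814

61814


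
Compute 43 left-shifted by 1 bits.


0b101011 << 1 = 0b1010110 = 86

86


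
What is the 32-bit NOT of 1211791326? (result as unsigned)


~0b1001000001110100111011111011110 = 0b10110111110001011000100000100001 = 3083175969 (32-bit unsigned)

3083175969


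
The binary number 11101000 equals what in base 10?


11101000 in decimal = 232

232


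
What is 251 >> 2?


0b11111011 >> 2 = 0b111110 = 62

62


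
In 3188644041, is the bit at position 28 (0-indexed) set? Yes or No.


0b10111110000011101101100011001001, bit 28 = 1. Yes

Yes


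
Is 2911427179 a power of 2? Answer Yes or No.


0b10101101100010001101101001101011. Multiple bits set => No

No


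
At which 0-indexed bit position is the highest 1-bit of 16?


0b10000. Highest set bit at position 4

4


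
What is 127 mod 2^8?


127 & 255 = 127

127


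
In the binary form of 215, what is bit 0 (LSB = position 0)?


0b11010111, position 0 = 1

1


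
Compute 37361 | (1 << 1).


37361 | (1 << 1) = 37361 | 2 = 37363

37363


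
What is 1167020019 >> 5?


0b1000101100011110100111111110011 >> 5 = 0b10001011000111101001111111 = 36469375

36469375


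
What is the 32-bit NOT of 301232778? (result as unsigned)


~0b10001111101000111001010001010 = 0b11101110000010111000110101110101 = 3993734517 (32-bit unsigned)

3993734517


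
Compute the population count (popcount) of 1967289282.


0b1110101010000100111001111000010 has 15 set bits

15


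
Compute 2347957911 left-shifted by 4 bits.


0b10001011111100101111111010010111 << 4 = 0b100010111111001011111110100101110000 = 37567326576

37567326576


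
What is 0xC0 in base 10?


C0 hex = 192 decimal

192


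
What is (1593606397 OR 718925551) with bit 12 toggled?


Step 1: 1593606397 | 718925551 = 2130571007
Step 2: 2130571007 ^ (1 << 12) = 2130571007 ^ 4096 = 2130575103

2130575103


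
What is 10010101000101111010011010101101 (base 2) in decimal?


10010101000101111010011010101101 in decimal = 2501355181

2501355181


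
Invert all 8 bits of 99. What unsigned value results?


99 ^ 255 = 156

156


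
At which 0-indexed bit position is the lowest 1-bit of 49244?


0b1100000001011100. Lowest set bit at position 2

2


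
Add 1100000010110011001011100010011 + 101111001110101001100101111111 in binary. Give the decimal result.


1100000010110011001011100010011 + 101111001110101001100101111111 = 10001111100101000011000010010010 = 2408853650

2408853650


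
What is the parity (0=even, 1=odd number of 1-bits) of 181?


0b10110101 has 5 ones => parity 1

1


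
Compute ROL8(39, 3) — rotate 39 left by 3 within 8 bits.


Rotate 0b100111 left by 3 (8-bit) = 0b111001 = 57

57


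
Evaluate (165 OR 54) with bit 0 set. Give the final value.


Step 1: 165 | 54 = 183
Step 2: 183 | (1 << 0) = 183 | 1 = 183

183


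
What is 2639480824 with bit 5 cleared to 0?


2639480824 & ~(1 << 5) = 2639480792

2639480792


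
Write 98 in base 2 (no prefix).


98 = 1100010 in binary

1100010


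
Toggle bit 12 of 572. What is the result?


572 ^ (1 << 12) = 572 ^ 4096 = 4668

4668


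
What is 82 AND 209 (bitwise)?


0b1010010 & 0b11010001 = 0b1010000 = 80

80


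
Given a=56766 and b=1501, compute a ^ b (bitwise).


56766 ^ 1501 = 55395

55395


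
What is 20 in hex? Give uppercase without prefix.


20 = 14 hex

14


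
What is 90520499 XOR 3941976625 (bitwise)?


0b101011001010011101110110011 ^ 0b11101010111101011100101000110001 = 0b11101111100100001111000110000010 = 4019253634

4019253634


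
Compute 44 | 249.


0b101100 | 0b11111001 = 0b11111101 = 253

253


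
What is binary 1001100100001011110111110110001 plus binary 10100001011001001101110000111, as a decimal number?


1001100100001011110111110110001 + 10100001011001001101110000111 = 1100000101100101000101100111000 = 1622313784

1622313784


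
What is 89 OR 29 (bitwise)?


0b1011001 | 0b11101 = 0b1011101 = 93

93


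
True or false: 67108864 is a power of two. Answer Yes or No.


0b100000000000000000000000000. Only one bit set => Yes

Yes


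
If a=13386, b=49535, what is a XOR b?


13386 ^ 49535 = 62773

62773


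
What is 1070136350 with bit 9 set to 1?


1070136350 | (1 << 9) = 1070136350 | 512 = 1070136862

1070136862


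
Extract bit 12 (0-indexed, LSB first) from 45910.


0b1011001101010110, position 12 = 1

1


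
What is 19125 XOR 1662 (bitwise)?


0b100101010110101 ^ 0b11001111110 = 0b100110011001011 = 19659

19659


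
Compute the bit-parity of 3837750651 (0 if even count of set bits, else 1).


0b11100100101111110110110101111011 has 22 ones => parity 0

0


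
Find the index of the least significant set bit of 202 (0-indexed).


0b11001010. Lowest set bit at position 1

1


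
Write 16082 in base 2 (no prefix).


16082 = 11111011010010 in binary

11111011010010


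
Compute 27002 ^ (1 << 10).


27002 ^ (1 << 10) = 27002 ^ 1024 = 28026

28026


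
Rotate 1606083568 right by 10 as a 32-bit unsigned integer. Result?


Rotate 0b1011111101110101110001111110000 right by 10 (32-bit) = 0b11111100000101111110111010111000 = 4229426872

4229426872


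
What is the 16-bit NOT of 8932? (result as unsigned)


~0b10001011100100 = 0b1101110100011011 = 56603 (16-bit unsigned)

56603


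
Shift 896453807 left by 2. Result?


0b110101011011101100110010101111 << 2 = 0b11010101101110110011001010111100 = 3585815228

3585815228


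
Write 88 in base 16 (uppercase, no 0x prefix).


88 = 58 hex

58


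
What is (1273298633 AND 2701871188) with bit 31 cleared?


Step 1: 1273298633 & 2701871188 = 16795712
Step 2: 16795712 & ~(1 << 31) = 16795712

16795712


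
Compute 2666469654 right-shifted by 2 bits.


0b10011110111011110001100100010110 >> 2 = 0b100111101110111100011001000101 = 666617413

666617413


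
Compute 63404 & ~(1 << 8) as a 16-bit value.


63404 & ~(1 << 8) = 63148

63148


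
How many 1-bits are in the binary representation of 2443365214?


0b10010001101000101100101101011110 has 16 set bits

16


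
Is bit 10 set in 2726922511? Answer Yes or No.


0b10100010100010011000100100001111, bit 10 = 0. No

No


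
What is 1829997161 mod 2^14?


1829997161 & 16383 = 2665

2665


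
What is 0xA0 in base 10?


A0 hex = 160 decimal

160


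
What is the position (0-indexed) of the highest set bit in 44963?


0b1010111110100011. Highest set bit at position 15

15


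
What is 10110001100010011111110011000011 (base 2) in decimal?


10110001100010011111110011000011 in decimal = 2978610371

2978610371


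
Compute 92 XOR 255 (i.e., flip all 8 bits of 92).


92 ^ 255 = 163

163


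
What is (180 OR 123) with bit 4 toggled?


Step 1: 180 | 123 = 255
Step 2: 255 ^ (1 << 4) = 255 ^ 16 = 239

239


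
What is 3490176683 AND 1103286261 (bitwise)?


0b11010000000001111101111010101011 & 0b1000001110000101100111111110101 = 0b1000000000000101100111010100001 = 1073925793

1073925793


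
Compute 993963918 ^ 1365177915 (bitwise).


0b111011001111101010111110001110 ^ 0b1010001010111101111011000111011 = 0b1101010011000000101100110110101 = 1784699317

1784699317


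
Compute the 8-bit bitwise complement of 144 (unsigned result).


~0b10010000 = 0b1101111 = 111 (8-bit unsigned)

111


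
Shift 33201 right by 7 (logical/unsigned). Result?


0b1000000110110001 >> 7 = 0b100000011 = 259

259


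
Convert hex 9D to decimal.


9D hex = 157 decimal

157


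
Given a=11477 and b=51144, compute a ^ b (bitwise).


11477 ^ 51144 = 60189

60189


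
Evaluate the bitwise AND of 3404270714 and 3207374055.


0b11001010111010010000110001111010 & 0b10111111001011001010010011100111 = 0b10001010001010000000010001100010 = 2317878370

2317878370


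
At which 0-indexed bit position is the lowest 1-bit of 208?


0b11010000. Lowest set bit at position 4

4


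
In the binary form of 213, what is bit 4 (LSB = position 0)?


0b11010101, position 4 = 1

1


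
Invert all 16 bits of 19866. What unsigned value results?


19866 ^ 65535 = 45669

45669


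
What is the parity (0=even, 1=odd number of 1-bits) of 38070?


0b1001010010110110 has 8 ones => parity 0

0


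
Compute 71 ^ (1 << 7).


71 ^ (1 << 7) = 71 ^ 128 = 199

199


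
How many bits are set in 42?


0b101010 has 3 set bits

3


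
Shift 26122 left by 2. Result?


0b110011000001010 << 2 = 0b11001100000101000 = 104488

104488


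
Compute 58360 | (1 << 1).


58360 | (1 << 1) = 58360 | 2 = 58362

58362


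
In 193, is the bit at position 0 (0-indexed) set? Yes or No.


0b11000001, bit 0 = 1. Yes

Yes


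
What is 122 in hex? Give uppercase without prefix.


122 = 7A hex

7A


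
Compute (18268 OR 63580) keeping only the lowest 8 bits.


Step 1: 18268 | 63580 = 65372
Step 2: 65372 & 255 = 92

92


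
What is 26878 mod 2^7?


26878 & 127 = 126

126


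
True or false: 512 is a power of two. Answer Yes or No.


0b1000000000. Only one bit set => Yes

Yes


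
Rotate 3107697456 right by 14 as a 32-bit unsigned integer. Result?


Rotate 0b10111001001110111011001100110000 right by 14 (32-bit) = 0b11001100110000101110010011101110 = 3435324654

3435324654


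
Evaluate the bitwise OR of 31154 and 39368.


0b111100110110010 | 0b1001100111001000 = 0b1111100111111010 = 63994

63994


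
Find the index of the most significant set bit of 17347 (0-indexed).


0b100001111000011. Highest set bit at position 14

14


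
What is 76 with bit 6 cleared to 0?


76 & ~(1 << 6) = 12

12


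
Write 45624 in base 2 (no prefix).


45624 = 1011001000111000 in binary

1011001000111000


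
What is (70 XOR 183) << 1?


Step 1: 70 ^ 183 = 241
Step 2: 241 << 1 = 482

482


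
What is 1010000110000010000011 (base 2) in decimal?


1010000110000010000011 in decimal = 2646147

2646147


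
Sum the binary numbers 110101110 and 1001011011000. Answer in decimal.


110101110 + 1001011011000 = 1010010000110 = 5254

5254


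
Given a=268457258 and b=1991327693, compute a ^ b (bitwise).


268457258 ^ 1991327693 = 1722903271

1722903271


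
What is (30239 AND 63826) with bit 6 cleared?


Step 1: 30239 & 63826 = 28690
Step 2: 28690 & ~(1 << 6) = 28690

28690


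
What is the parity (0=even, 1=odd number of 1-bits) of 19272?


0b100101101001000 has 6 ones => parity 0

0


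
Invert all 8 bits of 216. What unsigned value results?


216 ^ 255 = 39

39


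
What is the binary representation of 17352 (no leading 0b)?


17352 = 100001111001000 in binary

100001111001000


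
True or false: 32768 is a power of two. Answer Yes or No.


0b1000000000000000. Only one bit set => Yes

Yes


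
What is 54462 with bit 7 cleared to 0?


54462 & ~(1 << 7) = 54334

54334


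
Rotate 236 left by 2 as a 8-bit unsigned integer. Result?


Rotate 0b11101100 left by 2 (8-bit) = 0b10110011 = 179

179


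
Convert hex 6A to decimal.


6A hex = 106 decimal

106


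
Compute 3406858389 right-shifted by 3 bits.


0b11001011000100001000100010010101 >> 3 = 0b11001011000100001000100010010 = 425857298

425857298


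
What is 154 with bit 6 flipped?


154 ^ (1 << 6) = 154 ^ 64 = 218

218


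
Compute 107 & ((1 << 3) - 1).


107 & 7 = 3

3


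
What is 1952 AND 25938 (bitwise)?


0b11110100000 & 0b110010101010010 = 0b10100000000 = 1280

1280


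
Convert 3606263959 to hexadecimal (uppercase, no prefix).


3606263959 = D6F33897 hex

D6F33897


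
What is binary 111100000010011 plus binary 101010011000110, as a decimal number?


111100000010011 + 101010011000110 = 1100110011011001 = 52441

52441


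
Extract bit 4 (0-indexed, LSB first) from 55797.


0b1101100111110101, position 4 = 1

1


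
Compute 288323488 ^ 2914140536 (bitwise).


0b10001001011110111011110100000 ^ 0b10101101101100100100000101111000 = 0b10111100100111010011011011011000 = 3164419800

3164419800


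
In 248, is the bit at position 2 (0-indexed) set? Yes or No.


0b11111000, bit 2 = 0. No

No


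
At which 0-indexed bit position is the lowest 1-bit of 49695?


0b1100001000011111. Lowest set bit at position 0

0


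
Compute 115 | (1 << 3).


115 | (1 << 3) = 115 | 8 = 123

123


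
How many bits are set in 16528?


0b100000010010000 has 3 set bits

3


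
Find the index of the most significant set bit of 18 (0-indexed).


0b10010. Highest set bit at position 4

4


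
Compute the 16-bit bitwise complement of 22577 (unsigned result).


~0b101100000110001 = 0b1010011111001110 = 42958 (16-bit unsigned)

42958


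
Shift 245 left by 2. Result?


0b11110101 << 2 = 0b1111010100 = 980

980


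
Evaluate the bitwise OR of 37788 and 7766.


0b1001001110011100 | 0b1111001010110 = 0b1001111111011110 = 40926

40926


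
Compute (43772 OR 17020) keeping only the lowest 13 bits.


Step 1: 43772 | 17020 = 60156
Step 2: 60156 & 8191 = 2812

2812


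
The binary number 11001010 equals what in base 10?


11001010 in decimal = 202

202


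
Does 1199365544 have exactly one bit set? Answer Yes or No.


0b1000111011111001101110110101000. Multiple bits set => No

No


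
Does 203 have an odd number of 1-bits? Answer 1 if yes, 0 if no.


0b11001011 has 5 ones => parity 1

1


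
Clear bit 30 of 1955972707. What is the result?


1955972707 & ~(1 << 30) = 882230883

882230883


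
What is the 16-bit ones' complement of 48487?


48487 ^ 65535 = 17048

17048


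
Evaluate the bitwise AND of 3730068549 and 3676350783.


0b11011110010101000101010001000101 & 0b11011011001000001010100100111111 = 0b11011010000000000000000000000101 = 3657433093

3657433093


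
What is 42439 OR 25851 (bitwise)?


0b1010010111000111 | 0b110010011111011 = 0b1110010111111111 = 58879

58879


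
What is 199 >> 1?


0b11000111 >> 1 = 0b1100011 = 99

99


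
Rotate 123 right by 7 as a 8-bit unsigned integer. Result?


Rotate 0b1111011 right by 7 (8-bit) = 0b11110110 = 246

246


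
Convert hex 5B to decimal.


5B hex = 91 decimal

91


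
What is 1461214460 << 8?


0b1010111000110000101110011111100 << 8 = 0b101011100011000010111001111110000000000 = 374070901760

374070901760


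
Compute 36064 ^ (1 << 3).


36064 ^ (1 << 3) = 36064 ^ 8 = 36072

36072


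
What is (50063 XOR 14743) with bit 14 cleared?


Step 1: 50063 ^ 14743 = 64024
Step 2: 64024 & ~(1 << 14) = 47640

47640


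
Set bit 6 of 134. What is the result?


134 | (1 << 6) = 134 | 64 = 198

198


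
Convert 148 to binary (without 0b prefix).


148 = 10010100 in binary

10010100


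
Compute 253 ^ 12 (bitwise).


0b11111101 ^ 0b1100 = 0b11110001 = 241

241


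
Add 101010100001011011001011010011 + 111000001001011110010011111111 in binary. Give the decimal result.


101010100001011011001011010011 + 111000001001011110010011111111 = 1100010101010111001011111010010 = 1655412690

1655412690


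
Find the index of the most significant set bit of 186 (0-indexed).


0b10111010. Highest set bit at position 7

7


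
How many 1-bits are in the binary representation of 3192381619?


0b10111110010001111110000010110011 has 18 set bits

18


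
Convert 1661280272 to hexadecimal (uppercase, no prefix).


1661280272 = 63052010 hex

63052010


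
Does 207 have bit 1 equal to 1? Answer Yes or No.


0b11001111, bit 1 = 1. Yes

Yes


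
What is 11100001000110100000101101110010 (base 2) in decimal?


11100001000110100000101101110010 in decimal = 3776580466

3776580466


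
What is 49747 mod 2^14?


49747 & 16383 = 595

595


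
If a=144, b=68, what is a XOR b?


144 ^ 68 = 212

212


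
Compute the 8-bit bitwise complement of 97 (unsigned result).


~0b1100001 = 0b10011110 = 158 (8-bit unsigned)

158


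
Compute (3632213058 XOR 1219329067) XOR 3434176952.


Step 1: 3632213058 ^ 1219329067 = 2429702249
Step 2: 2429702249 ^ 3434176952 = 1550004689

1550004689


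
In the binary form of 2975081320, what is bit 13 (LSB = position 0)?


0b10110001010101000010001101101000, position 13 = 1

1


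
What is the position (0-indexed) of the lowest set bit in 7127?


0b1101111010111. Lowest set bit at position 0

0


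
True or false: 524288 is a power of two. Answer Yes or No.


0b10000000000000000000. Only one bit set => Yes

Yes


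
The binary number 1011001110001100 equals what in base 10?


1011001110001100 in decimal = 45964

45964


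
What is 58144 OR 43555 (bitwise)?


0b1110001100100000 | 0b1010101000100011 = 0b1110101100100011 = 60195

60195


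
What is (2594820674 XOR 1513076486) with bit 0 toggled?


Step 1: 2594820674 ^ 1513076486 = 3230033220
Step 2: 3230033220 ^ (1 << 0) = 3230033220 ^ 1 = 3230033221

3230033221


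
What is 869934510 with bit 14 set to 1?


869934510 | (1 << 14) = 869934510 | 16384 = 869950894

869950894


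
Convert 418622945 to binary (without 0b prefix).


418622945 = 11000111100111010110111100001 in binary

11000111100111010110111100001


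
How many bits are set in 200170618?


0b1011111011100101110001111010 has 18 set bits

18


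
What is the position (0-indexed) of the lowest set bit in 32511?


0b111111011111111. Lowest set bit at position 0

0


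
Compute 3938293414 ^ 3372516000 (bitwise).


0b11101010101111011001011010100110 ^ 0b11001001000001001000001010100000 = 0b100011101110010001010000000110 = 599331846

599331846


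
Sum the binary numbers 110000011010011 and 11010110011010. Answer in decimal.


110000011010011 + 11010110011010 = 1001011001101101 = 38509

38509


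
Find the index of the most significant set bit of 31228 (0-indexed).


0b111100111111100. Highest set bit at position 14

14


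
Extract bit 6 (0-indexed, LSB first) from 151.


0b10010111, position 6 = 0

0


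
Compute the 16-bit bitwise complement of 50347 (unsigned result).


~0b1100010010101011 = 0b11101101010100 = 15188 (16-bit unsigned)

15188


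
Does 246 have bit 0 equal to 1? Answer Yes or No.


0b11110110, bit 0 = 0. No

No


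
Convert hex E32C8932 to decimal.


E32C8932 hex = 3811346738 decimal

3811346738


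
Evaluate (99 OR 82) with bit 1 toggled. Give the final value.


Step 1: 99 | 82 = 115
Step 2: 115 ^ (1 << 1) = 115 ^ 2 = 113

113


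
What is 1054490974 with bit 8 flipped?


1054490974 ^ (1 << 8) = 1054490974 ^ 256 = 1054490718

1054490718


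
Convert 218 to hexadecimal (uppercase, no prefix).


218 = DA hex

DA


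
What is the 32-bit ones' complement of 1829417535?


1829417535 ^ 4294967295 = 2465549760

2465549760


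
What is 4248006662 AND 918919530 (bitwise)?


0b11111101001100110111000000000110 & 0b110110110001011001100101101010 = 0b110100000000010001000000000010 = 872484866

872484866


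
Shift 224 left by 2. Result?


0b11100000 << 2 = 0b1110000000 = 896

896


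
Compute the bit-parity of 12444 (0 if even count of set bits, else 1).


0b11000010011100 has 6 ones => parity 0

0


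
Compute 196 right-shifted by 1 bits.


0b11000100 >> 1 = 0b1100010 = 98

98


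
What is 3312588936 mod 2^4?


3312588936 & 15 = 8

8


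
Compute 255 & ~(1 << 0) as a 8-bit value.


255 & ~(1 << 0) = 254

254


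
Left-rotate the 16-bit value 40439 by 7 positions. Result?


Rotate 0b1001110111110111 left by 7 (16-bit) = 0b1111101111001110 = 64462

64462


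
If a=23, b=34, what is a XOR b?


23 ^ 34 = 53

53


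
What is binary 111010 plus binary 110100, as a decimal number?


111010 + 110100 = 1101110 = 110

110


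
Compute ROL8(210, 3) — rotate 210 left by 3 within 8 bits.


Rotate 0b11010010 left by 3 (8-bit) = 0b10010110 = 150

150


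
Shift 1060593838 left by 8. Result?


0b111111001101110110000010101110 << 8 = 0b11111100110111011000001010111000000000 = 271512022528

271512022528


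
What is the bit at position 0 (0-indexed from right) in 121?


0b1111001, position 0 = 1

1


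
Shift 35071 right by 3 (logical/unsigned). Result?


0b1000100011111111 >> 3 = 0b1000100011111 = 4383

4383


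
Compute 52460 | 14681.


0b1100110011101100 | 0b11100101011001 = 0b1111110111111101 = 65021

65021


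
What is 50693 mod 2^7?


50693 & 127 = 5

5


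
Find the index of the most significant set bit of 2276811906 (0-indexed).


0b10000111101101010110010010000010. Highest set bit at position 31

31


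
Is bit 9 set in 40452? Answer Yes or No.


0b1001111000000100, bit 9 = 1. Yes

Yes


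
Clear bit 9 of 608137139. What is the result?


608137139 & ~(1 << 9) = 608136627

608136627


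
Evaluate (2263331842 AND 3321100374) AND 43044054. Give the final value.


Step 1: 2263331842 & 3321100374 = 2229514242
Step 2: 2229514242 & 43044054 = 8421378

8421378


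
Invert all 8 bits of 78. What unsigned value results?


78 ^ 255 = 177

177


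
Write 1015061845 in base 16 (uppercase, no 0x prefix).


1015061845 = 3C809D55 hex

3C809D55


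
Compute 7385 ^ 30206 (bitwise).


0b1110011011001 ^ 0b111010111111110 = 0b110100100100111 = 26919

26919


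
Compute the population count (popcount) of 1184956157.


0b1000110101000001111111011111101 has 19 set bits

19


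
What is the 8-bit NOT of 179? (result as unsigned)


~0b10110011 = 0b1001100 = 76 (8-bit unsigned)

76


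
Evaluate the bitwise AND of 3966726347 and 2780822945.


0b11101100011011110111000011001011 & 0b10100101101111111111110110100001 = 0b10100100001011110111000010000001 = 2754572417

2754572417
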